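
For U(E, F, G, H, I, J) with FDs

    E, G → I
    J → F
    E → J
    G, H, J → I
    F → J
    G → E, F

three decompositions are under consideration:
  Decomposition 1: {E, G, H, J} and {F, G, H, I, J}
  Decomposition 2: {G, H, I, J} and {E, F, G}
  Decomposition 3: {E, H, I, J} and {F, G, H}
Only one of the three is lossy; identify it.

Decomposition 1: common = {G, H, J}, closure = {E, F, G, H, I, J} → lossless.
Decomposition 2: common = {G}, closure = {E, F, G, I, J} → lossless.
Decomposition 3: common = {H}, closure = {H} → lossy.

Decomposition 3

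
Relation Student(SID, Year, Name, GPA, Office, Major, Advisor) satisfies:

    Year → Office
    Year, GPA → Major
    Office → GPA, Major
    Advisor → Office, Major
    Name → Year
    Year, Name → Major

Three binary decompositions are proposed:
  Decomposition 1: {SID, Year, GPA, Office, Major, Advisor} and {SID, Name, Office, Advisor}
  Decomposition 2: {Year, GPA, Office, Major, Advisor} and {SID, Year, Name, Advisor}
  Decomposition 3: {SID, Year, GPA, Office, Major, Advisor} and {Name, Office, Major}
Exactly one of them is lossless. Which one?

Decomposition 2

Decomposition 1: common = {SID, Office, Advisor}, closure = {SID, GPA, Office, Major, Advisor} → lossy.
Decomposition 2: common = {Year, Advisor}, closure = {Year, GPA, Office, Major, Advisor} → lossless.
Decomposition 3: common = {Office, Major}, closure = {GPA, Office, Major} → lossy.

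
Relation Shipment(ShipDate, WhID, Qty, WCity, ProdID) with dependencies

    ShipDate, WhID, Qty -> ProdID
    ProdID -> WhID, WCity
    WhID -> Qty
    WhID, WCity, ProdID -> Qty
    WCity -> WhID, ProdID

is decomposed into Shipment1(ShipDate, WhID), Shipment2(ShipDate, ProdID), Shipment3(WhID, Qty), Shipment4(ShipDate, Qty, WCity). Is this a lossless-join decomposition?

Chase test. Columns are ShipDate, WhID, Qty, WCity, ProdID; row i has aⱼ where attribute j ∈ Shipmenti, else bᵢⱼ.
Initial tableau (one row per fragment):
  row 1: a1 a2 b13 b14 b15
  row 2: a1 b22 b23 b24 a5
  row 3: b31 a2 a3 b34 b35
  row 4: a1 b42 a3 a4 b45
Rows 1 and 3 agree on WhID; apply WhID→Qty and equate their Qty entries.
No row becomes fully distinguished — the join is lossy.

No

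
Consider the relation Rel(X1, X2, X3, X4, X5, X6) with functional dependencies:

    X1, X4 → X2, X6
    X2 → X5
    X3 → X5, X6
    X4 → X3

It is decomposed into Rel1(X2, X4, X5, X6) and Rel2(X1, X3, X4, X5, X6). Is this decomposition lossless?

No

Common attributes: Rel1 ∩ Rel2 = {X4, X5, X6}.
Closure of {X4, X5, X6}: X4 → X3 applies, adding X3. So (X4, X5, X6)⁺ = {X3, X4, X5, X6}.
The closure contains neither all of Rel1 = {X2, X4, X5, X6} nor all of Rel2 = {X1, X3, X4, X5, X6}, so the common attributes are not a superkey of either fragment. The join is lossy.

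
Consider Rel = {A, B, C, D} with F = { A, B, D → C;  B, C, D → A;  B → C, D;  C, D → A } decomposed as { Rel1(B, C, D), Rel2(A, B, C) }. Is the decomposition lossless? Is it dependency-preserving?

lossless but not dependency-preserving

Lossless test: (B, C)⁺ = {A, B, C, D}, which contains all of one fragment — lossless.
Dependency preservation: the restricted closure of {C, D} across the fragments never reaches {A}, so C, D → A cannot be enforced without a join — not preserved.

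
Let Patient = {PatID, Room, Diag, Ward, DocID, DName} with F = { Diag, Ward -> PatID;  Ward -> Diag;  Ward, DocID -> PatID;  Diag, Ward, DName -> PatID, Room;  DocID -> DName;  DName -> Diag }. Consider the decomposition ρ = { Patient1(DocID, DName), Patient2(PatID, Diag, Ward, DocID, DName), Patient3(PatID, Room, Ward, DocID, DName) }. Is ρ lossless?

Yes

Chase test. Columns are PatID, Room, Diag, Ward, DocID, DName; row i has aⱼ where attribute j ∈ Patienti, else bᵢⱼ.
Initial tableau (one row per fragment):
  row 1: b11 b12 b13 b14 a5 a6
  row 2: a1 b22 a3 a4 a5 a6
  row 3: a1 a2 b33 a4 a5 a6
Rows 2 and 3 agree on Ward; apply Ward→Diag and equate their Diag entries.
Rows 2 and 3 agree on Diag, Ward, DName; apply Diag, Ward, DName→PatID, Room and equate their PatID, Room entries.
Rows 1 and 2 agree on DName; apply DName→Diag and equate their Diag entries.
Row 2 is now all distinguished symbols — the join is lossless.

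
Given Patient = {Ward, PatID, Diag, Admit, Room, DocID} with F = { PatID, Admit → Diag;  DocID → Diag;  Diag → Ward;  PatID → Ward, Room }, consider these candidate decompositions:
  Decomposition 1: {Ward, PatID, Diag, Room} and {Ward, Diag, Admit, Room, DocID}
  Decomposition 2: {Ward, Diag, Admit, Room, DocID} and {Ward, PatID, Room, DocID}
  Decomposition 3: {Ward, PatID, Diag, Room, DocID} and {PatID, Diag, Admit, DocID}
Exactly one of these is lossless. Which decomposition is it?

Decomposition 1: common = {Ward, Diag, Room}, closure = {Ward, Diag, Room} → lossy.
Decomposition 2: common = {Ward, Room, DocID}, closure = {Ward, Diag, Room, DocID} → lossy.
Decomposition 3: common = {PatID, Diag, DocID}, closure = {Ward, PatID, Diag, Room, DocID} → lossless.

Decomposition 3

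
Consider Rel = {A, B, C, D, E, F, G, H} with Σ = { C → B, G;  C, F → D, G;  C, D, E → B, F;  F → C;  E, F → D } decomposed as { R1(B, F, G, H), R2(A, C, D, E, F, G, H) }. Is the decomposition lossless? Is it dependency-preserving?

Lossless test: (F, G, H)⁺ = {B, C, D, F, G, H}, which contains all of one fragment — lossless.
Dependency preservation: the restricted closure of {C} across the fragments never reaches {B, G}, so C → B, G cannot be enforced without a join — not preserved.

lossless but not dependency-preserving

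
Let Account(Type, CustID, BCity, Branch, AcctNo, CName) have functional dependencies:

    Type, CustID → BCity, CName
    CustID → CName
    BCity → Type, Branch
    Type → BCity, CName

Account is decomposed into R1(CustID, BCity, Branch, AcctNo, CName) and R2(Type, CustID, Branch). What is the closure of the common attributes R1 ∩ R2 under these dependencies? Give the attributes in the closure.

CustID, Branch, CName

R1 ∩ R2 = {CustID, Branch}.
CustID → CName applies, adding CName
Closure: {CustID, Branch, CName}.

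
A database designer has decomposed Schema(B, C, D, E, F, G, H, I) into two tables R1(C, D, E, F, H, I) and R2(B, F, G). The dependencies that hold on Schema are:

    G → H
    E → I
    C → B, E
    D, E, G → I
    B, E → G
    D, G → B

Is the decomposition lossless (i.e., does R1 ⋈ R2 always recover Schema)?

No

Common attributes: R1 ∩ R2 = {F}.
No dependency enlarges {F}, so (F)⁺ = {F}.
The closure contains neither all of R1 = {C, D, E, F, H, I} nor all of R2 = {B, F, G}, so the common attributes are not a superkey of either fragment. The join is lossy.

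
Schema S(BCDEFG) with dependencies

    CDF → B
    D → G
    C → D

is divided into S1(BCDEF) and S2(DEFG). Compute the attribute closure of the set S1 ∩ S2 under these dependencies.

DEFG

S1 ∩ S2 = {DEF}.
D → G applies, adding G
Closure: {DEFG}.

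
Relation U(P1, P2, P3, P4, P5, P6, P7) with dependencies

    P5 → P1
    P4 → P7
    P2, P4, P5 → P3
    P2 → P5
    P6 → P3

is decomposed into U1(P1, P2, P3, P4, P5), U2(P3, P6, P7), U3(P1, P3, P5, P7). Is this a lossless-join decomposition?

Chase test. Columns are P1, P2, P3, P4, P5, P6, P7; row i has aⱼ where attribute j ∈ Ui, else bᵢⱼ.
Initial tableau (one row per fragment):
  row 1: a1 a2 a3 a4 a5 b16 b17
  row 2: b21 b22 a3 b24 b25 a6 a7
  row 3: a1 b32 a3 b34 a5 b36 a7
No row becomes fully distinguished — the join is lossy.

No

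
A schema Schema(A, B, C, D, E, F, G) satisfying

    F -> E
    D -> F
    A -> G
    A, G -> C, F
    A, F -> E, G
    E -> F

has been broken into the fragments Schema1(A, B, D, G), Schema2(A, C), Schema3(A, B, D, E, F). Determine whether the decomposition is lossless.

Chase test. Columns are A, B, C, D, E, F, G; row i has aⱼ where attribute j ∈ Schemai, else bᵢⱼ.
Initial tableau (one row per fragment):
  row 1: a1 a2 b13 a4 b15 b16 a7
  row 2: a1 b22 a3 b24 b25 b26 b27
  row 3: a1 a2 b33 a4 a5 a6 b37
Rows 1 and 3 agree on D; apply D→F and equate their F entries.
Rows 1 and 2 agree on A; apply A→G and equate their G entries.
Rows 1 and 3 agree on A; apply A→G and equate their G entries.
Rows 1 and 2 agree on A, G; apply A, G→C, F and equate their C, F entries.
Rows 1 and 3 agree on A, G; apply A, G→C, F and equate their C, F entries.
Rows 1 and 2 agree on A, F; apply A, F→E, G and equate their E, G entries.
Rows 1 and 3 agree on A, F; apply A, F→E, G and equate their E, G entries.
Row 1 is now all distinguished symbols — the join is lossless.

Yes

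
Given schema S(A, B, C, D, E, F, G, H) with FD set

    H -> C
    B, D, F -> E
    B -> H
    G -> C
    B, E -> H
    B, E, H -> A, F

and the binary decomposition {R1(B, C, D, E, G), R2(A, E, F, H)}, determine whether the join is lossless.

No

Common attributes: R1 ∩ R2 = {E}.
No dependency enlarges {E}, so (E)⁺ = {E}.
The closure contains neither all of R1 = {B, C, D, E, G} nor all of R2 = {A, E, F, H}, so the common attributes are not a superkey of either fragment. The join is lossy.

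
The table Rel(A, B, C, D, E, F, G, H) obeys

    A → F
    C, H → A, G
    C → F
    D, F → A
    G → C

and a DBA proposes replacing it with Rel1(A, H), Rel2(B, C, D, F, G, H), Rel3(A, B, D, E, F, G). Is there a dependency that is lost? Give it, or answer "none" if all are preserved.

Check C, H → A, G: no single fragment contains all of {A, C, G, H}, and the restricted closure of {C, H} across the fragments never reaches {A, G}.
A → F is preserved.
C → F is preserved.
D, F → A is preserved.
G → C is preserved.

C, H → A, G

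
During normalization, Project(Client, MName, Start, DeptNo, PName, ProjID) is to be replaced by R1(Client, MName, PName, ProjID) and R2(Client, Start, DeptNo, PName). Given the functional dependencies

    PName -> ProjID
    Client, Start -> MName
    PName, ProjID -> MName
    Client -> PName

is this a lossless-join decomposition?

Common attributes: R1 ∩ R2 = {Client, PName}.
Closure of {Client, PName}: PName → ProjID applies, adding ProjID; PName, ProjID → MName applies, adding MName. So (Client, PName)⁺ = {Client, MName, PName, ProjID}.
This closure contains every attribute of R1, so R1 ∩ R2 → R1. The join is lossless.

Yes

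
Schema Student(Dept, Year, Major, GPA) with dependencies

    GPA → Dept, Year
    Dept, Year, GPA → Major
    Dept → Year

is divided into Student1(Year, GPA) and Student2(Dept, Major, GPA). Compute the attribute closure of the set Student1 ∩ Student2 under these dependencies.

Student1 ∩ Student2 = {GPA}.
GPA → Dept, Year applies, adding Dept, Year
Dept, Year, GPA → Major applies, adding Major
Closure: {Dept, Year, Major, GPA}.

Dept, Year, Major, GPA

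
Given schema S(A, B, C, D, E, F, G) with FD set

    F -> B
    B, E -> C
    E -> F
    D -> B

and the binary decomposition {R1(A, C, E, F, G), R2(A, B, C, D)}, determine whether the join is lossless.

No

Common attributes: R1 ∩ R2 = {A, C}.
No dependency enlarges {A, C}, so (A, C)⁺ = {A, C}.
The closure contains neither all of R1 = {A, C, E, F, G} nor all of R2 = {A, B, C, D}, so the common attributes are not a superkey of either fragment. The join is lossy.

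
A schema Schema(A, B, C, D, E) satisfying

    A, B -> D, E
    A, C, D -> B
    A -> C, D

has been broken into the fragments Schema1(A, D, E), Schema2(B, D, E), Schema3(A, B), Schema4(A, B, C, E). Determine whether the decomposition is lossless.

Yes

Chase test. Columns are A, B, C, D, E; row i has aⱼ where attribute j ∈ Schemai, else bᵢⱼ.
Initial tableau (one row per fragment):
  row 1: a1 b12 b13 a4 a5
  row 2: b21 a2 b23 a4 a5
  row 3: a1 a2 b33 b34 b35
  row 4: a1 a2 a3 b44 a5
Rows 3 and 4 agree on A, B; apply A, B→D, E and equate their D, E entries.
Rows 1 and 3 agree on A; apply A→C, D and equate their C, D entries.
Rows 1 and 4 agree on A; apply A→C, D and equate their C, D entries.
Rows 1 and 3 agree on A, C, D; apply A, C, D→B and equate their B entries.
Row 1 is now all distinguished symbols — the join is lossless.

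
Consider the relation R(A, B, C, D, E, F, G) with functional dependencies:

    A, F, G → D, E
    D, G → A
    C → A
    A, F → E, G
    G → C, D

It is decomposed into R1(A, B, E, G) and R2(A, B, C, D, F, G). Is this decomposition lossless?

Common attributes: R1 ∩ R2 = {A, B, G}.
Closure of {A, B, G}: G → C, D applies, adding C, D. So (A, B, G)⁺ = {A, B, C, D, G}.
The closure contains neither all of R1 = {A, B, E, G} nor all of R2 = {A, B, C, D, F, G}, so the common attributes are not a superkey of either fragment. The join is lossy.

No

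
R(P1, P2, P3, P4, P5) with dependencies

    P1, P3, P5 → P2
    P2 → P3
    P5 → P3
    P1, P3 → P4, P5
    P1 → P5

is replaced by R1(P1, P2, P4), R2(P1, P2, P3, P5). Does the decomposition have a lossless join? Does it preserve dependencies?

Lossless test: (P1, P2)⁺ = {P1, P2, P3, P4, P5}, which contains all of one fragment — lossless.
Dependency preservation: P1, P3 → P4, P5 is not contained in any single fragment, but the restricted closure of its left-hand side across the fragments still reaches the right-hand side; the remaining FDs each lie inside some fragment. All dependencies are preserved.

lossless and dependency-preserving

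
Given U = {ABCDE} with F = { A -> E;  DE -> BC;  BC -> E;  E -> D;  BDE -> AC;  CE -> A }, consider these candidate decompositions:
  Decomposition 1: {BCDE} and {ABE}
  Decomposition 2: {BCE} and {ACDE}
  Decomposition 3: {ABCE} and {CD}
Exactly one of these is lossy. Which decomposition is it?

Decomposition 3

Decomposition 1: common = {BE}, closure = {ABCDE} → lossless.
Decomposition 2: common = {CE}, closure = {ABCDE} → lossless.
Decomposition 3: common = {C}, closure = {C} → lossy.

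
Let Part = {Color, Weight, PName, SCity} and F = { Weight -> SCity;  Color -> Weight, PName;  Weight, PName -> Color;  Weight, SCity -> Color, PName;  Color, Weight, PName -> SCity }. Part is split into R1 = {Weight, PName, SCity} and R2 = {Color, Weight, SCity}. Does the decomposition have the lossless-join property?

Yes

Common attributes: R1 ∩ R2 = {Weight, SCity}.
Closure of {Weight, SCity}: Weight, SCity → Color, PName applies, adding Color, PName. So (Weight, SCity)⁺ = {Color, Weight, PName, SCity}.
This closure contains every attribute of R1, so R1 ∩ R2 → R1. The join is lossless.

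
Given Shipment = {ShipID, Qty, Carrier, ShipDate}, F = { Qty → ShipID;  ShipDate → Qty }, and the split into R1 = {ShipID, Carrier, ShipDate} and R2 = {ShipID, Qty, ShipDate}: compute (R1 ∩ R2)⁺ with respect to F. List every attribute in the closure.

R1 ∩ R2 = {ShipID, ShipDate}.
ShipDate → Qty applies, adding Qty
Closure: {ShipID, Qty, ShipDate}.

ShipID, Qty, ShipDate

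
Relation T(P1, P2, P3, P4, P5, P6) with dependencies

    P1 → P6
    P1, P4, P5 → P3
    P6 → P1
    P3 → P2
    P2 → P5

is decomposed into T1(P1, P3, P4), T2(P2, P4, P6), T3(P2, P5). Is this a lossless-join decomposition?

No

Chase test. Columns are P1, P2, P3, P4, P5, P6; row i has aⱼ where attribute j ∈ Ti, else bᵢⱼ.
Initial tableau (one row per fragment):
  row 1: a1 b12 a3 a4 b15 b16
  row 2: b21 a2 b23 a4 b25 a6
  row 3: b31 a2 b33 b34 a5 b36
Rows 2 and 3 agree on P2; apply P2→P5 and equate their P5 entries.
No row becomes fully distinguished — the join is lossy.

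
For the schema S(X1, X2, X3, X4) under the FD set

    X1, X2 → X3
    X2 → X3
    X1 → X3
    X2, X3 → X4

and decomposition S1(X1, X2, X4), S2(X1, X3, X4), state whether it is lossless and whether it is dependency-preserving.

Lossless test: (X1, X4)⁺ = {X1, X3, X4}, which contains all of one fragment — lossless.
Dependency preservation: the restricted closure of {X2} across the fragments never reaches {X3}, so X2 → X3 cannot be enforced without a join — not preserved.

lossless but not dependency-preserving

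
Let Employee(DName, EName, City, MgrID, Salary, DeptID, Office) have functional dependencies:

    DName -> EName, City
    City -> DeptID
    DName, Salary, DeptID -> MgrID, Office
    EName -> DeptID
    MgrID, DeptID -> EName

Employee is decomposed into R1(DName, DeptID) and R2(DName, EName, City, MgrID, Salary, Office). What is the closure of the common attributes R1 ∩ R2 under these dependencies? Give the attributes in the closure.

R1 ∩ R2 = {DName}.
DName → EName, City applies, adding EName, City
City → DeptID applies, adding DeptID
Closure: {DName, EName, City, DeptID}.

DName, EName, City, DeptID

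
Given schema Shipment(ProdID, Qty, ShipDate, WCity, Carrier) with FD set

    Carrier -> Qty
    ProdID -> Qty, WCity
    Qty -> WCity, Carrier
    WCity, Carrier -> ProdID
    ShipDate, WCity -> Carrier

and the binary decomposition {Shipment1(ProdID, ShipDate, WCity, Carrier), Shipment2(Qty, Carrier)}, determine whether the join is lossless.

Yes

Common attributes: Shipment1 ∩ Shipment2 = {Carrier}.
Closure of {Carrier}: Carrier → Qty applies, adding Qty; Qty → WCity, Carrier applies, adding WCity; WCity, Carrier → ProdID applies, adding ProdID. So (Carrier)⁺ = {ProdID, Qty, WCity, Carrier}.
This closure contains every attribute of Shipment2, so Shipment1 ∩ Shipment2 → Shipment2. The join is lossless.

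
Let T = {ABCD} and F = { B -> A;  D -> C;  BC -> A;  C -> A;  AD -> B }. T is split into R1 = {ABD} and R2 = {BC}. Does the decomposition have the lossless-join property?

No

Common attributes: R1 ∩ R2 = {B}.
Closure of {B}: B → A applies, adding A. So (B)⁺ = {AB}.
The closure contains neither all of R1 = {ABD} nor all of R2 = {BC}, so the common attributes are not a superkey of either fragment. The join is lossy.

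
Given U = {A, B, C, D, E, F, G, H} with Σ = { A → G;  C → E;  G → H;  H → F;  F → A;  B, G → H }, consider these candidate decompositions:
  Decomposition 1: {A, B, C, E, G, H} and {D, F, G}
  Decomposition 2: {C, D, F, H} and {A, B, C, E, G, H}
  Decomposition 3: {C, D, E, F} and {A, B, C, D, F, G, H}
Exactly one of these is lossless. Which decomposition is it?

Decomposition 1: common = {G}, closure = {A, F, G, H} → lossy.
Decomposition 2: common = {C, H}, closure = {A, C, E, F, G, H} → lossy.
Decomposition 3: common = {C, D, F}, closure = {A, C, D, E, F, G, H} → lossless.

Decomposition 3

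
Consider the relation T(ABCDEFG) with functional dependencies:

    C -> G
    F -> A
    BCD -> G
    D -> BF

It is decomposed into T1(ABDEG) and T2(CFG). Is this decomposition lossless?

Common attributes: T1 ∩ T2 = {G}.
No dependency enlarges {G}, so (G)⁺ = {G}.
The closure contains neither all of T1 = {ABDEG} nor all of T2 = {CFG}, so the common attributes are not a superkey of either fragment. The join is lossy.

No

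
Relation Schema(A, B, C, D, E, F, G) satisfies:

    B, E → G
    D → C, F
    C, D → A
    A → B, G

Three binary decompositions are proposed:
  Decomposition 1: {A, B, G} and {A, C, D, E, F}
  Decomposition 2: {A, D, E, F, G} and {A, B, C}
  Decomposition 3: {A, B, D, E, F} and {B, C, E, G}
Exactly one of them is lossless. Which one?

Decomposition 1: common = {A}, closure = {A, B, G} → lossless.
Decomposition 2: common = {A}, closure = {A, B, G} → lossy.
Decomposition 3: common = {B, E}, closure = {B, E, G} → lossy.

Decomposition 1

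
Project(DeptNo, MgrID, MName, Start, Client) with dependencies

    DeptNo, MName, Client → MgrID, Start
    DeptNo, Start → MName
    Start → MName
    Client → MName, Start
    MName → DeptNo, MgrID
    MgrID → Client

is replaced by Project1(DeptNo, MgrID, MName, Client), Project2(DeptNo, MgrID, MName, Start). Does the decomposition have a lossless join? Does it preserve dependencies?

Lossless test: (DeptNo, MgrID, MName)⁺ = {DeptNo, MgrID, MName, Start, Client}, which contains all of one fragment — lossless.
Dependency preservation: DeptNo, MName, Client → MgrID, Start; Client → MName, Start are not contained in any single fragment, but the restricted closure of each left-hand side across the fragments still reaches the right-hand side; the remaining FDs each lie inside some fragment. All dependencies are preserved.

lossless and dependency-preserving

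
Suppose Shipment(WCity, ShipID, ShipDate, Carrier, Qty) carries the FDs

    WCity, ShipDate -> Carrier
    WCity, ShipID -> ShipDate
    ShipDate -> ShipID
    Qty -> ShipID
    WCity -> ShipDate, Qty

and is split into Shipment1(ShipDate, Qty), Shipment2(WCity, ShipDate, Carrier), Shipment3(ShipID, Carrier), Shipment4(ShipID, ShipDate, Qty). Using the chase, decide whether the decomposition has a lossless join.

No

Chase test. Columns are WCity, ShipID, ShipDate, Carrier, Qty; row i has aⱼ where attribute j ∈ Shipmenti, else bᵢⱼ.
Initial tableau (one row per fragment):
  row 1: b11 b12 a3 b14 a5
  row 2: a1 b22 a3 a4 b25
  row 3: b31 a2 b33 a4 b35
  row 4: b41 a2 a3 b44 a5
Rows 1 and 2 agree on ShipDate; apply ShipDate→ShipID and equate their ShipID entries.
Rows 1 and 4 agree on ShipDate; apply ShipDate→ShipID and equate their ShipID entries.
No row becomes fully distinguished — the join is lossy.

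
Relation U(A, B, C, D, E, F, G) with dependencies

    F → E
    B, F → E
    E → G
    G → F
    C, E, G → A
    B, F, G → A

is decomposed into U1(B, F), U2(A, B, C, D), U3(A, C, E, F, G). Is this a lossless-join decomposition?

No

Chase test. Columns are A, B, C, D, E, F, G; row i has aⱼ where attribute j ∈ Ui, else bᵢⱼ.
Initial tableau (one row per fragment):
  row 1: b11 a2 b13 b14 b15 a6 b17
  row 2: a1 a2 a3 a4 b25 b26 b27
  row 3: a1 b32 a3 b34 a5 a6 a7
Rows 1 and 3 agree on F; apply F→E and equate their E entries.
Rows 1 and 3 agree on E; apply E→G and equate their G entries.
No row becomes fully distinguished — the join is lossy.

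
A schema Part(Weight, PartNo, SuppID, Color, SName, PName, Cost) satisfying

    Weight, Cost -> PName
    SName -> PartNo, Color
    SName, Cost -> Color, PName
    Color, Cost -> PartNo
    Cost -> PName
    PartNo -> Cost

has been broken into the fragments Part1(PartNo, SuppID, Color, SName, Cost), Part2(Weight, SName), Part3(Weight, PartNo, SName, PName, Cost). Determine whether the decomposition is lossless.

Chase test. Columns are Weight, PartNo, SuppID, Color, SName, PName, Cost; row i has aⱼ where attribute j ∈ Parti, else bᵢⱼ.
Initial tableau (one row per fragment):
  row 1: b11 a2 a3 a4 a5 b16 a7
  row 2: a1 b22 b23 b24 a5 b26 b27
  row 3: a1 a2 b33 b34 a5 a6 a7
Rows 1 and 2 agree on SName; apply SName→PartNo, Color and equate their PartNo, Color entries.
Rows 1 and 3 agree on SName; apply SName→PartNo, Color and equate their PartNo, Color entries.
Rows 1 and 3 agree on SName, Cost; apply SName, Cost→Color, PName and equate their Color, PName entries.
Rows 1 and 2 agree on PartNo; apply PartNo→Cost and equate their Cost entries.
Rows 2 and 3 agree on Weight, Cost; apply Weight, Cost→PName and equate their PName entries.
No row becomes fully distinguished — the join is lossy.

No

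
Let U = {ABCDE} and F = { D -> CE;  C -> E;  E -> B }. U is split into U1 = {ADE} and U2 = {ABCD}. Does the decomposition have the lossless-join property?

Common attributes: U1 ∩ U2 = {AD}.
Closure of {AD}: D → CE applies, adding CE; E → B applies, adding B. So (AD)⁺ = {ABCDE}.
This closure contains every attribute of U1, so U1 ∩ U2 → U1. The join is lossless.

Yes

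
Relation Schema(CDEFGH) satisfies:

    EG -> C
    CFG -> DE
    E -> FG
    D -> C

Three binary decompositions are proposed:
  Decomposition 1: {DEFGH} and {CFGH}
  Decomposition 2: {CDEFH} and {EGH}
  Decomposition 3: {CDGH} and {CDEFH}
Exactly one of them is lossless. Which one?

Decomposition 2

Decomposition 1: common = {FGH}, closure = {FGH} → lossy.
Decomposition 2: common = {EH}, closure = {CDEFGH} → lossless.
Decomposition 3: common = {CDH}, closure = {CDH} → lossy.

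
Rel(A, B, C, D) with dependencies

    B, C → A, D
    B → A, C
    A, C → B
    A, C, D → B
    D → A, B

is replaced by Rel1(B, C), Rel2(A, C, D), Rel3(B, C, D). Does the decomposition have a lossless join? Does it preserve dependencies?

lossless and dependency-preserving

Lossless test (chase): Rows 1 and 3 agree on B, C; apply B, C→A, D and equate their A, D entries. Rows 1 and 2 agree on D; apply D→A, B and equate their A, B entries. Row 1 is now all distinguished symbols — the join is lossless.
Dependency preservation: B, C → A, D; B → A, C; A, C → B; A, C, D → B; D → A, B are not contained in any single fragment, but the restricted closure of each left-hand side across the fragments still reaches the right-hand side; the remaining FDs each lie inside some fragment. All dependencies are preserved.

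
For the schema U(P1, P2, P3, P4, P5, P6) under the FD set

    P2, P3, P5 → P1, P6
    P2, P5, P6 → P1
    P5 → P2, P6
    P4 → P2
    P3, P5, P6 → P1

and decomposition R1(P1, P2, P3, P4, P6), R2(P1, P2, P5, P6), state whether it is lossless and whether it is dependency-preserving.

lossy but dependency-preserving

Lossless test: (P1, P2, P6)⁺ = {P1, P2, P6}, which is a superkey of neither fragment — lossy.
Dependency preservation: P2, P3, P5 → P1, P6; P3, P5, P6 → P1 are not contained in any single fragment, but the restricted closure of each left-hand side across the fragments still reaches the right-hand side; the remaining FDs each lie inside some fragment. All dependencies are preserved.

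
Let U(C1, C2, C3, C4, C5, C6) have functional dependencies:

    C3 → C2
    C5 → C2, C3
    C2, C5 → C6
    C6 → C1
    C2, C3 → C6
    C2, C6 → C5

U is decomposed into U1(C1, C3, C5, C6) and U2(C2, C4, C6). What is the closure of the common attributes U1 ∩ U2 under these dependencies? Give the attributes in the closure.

U1 ∩ U2 = {C6}.
C6 → C1 applies, adding C1
Closure: {C1, C6}.

C1, C6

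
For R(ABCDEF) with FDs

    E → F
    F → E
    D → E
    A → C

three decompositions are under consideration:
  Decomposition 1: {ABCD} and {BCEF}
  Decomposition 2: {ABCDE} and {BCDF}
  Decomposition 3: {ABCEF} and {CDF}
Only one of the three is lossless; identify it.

Decomposition 2

Decomposition 1: common = {BC}, closure = {BC} → lossy.
Decomposition 2: common = {BCD}, closure = {BCDEF} → lossless.
Decomposition 3: common = {CF}, closure = {CEF} → lossy.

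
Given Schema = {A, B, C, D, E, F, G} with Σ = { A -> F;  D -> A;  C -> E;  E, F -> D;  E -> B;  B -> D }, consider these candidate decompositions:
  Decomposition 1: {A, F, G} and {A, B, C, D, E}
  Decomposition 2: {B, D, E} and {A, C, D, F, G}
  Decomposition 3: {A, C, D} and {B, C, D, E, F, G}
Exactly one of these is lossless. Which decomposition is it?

Decomposition 1: common = {A}, closure = {A, F} → lossy.
Decomposition 2: common = {D}, closure = {A, D, F} → lossy.
Decomposition 3: common = {C, D}, closure = {A, B, C, D, E, F} → lossless.

Decomposition 3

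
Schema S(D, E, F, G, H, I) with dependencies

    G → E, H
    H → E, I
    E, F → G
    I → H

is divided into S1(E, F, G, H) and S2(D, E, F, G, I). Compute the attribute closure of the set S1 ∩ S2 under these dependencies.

E, F, G, H, I

S1 ∩ S2 = {E, F, G}.
G → E, H applies, adding H
H → E, I applies, adding I
Closure: {E, F, G, H, I}.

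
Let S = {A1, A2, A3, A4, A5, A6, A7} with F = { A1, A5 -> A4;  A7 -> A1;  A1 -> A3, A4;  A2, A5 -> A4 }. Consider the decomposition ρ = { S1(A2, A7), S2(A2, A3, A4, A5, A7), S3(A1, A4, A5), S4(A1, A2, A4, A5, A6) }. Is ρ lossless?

Chase test. Columns are A1, A2, A3, A4, A5, A6, A7; row i has aⱼ where attribute j ∈ Si, else bᵢⱼ.
Initial tableau (one row per fragment):
  row 1: b11 a2 b13 b14 b15 b16 a7
  row 2: b21 a2 a3 a4 a5 b26 a7
  row 3: a1 b32 b33 a4 a5 b36 b37
  row 4: a1 a2 b43 a4 a5 a6 b47
Rows 1 and 2 agree on A7; apply A7→A1 and equate their A1 entries.
Rows 1 and 2 agree on A1; apply A1→A3, A4 and equate their A3, A4 entries.
Rows 3 and 4 agree on A1; apply A1→A3, A4 and equate their A3, A4 entries.
No row becomes fully distinguished — the join is lossy.

No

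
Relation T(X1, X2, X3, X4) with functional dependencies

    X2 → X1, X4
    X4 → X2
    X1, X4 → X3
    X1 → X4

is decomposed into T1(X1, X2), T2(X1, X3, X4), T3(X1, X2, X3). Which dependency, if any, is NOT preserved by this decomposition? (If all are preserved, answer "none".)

X2 → X1, X4: restricted closure across fragments reaches X1, X4.
X4 → X2: restricted closure across fragments reaches X2.
X1, X4 → X3 lies within T2.
X1 → X4 lies within T2.
Every dependency is enforceable on the fragments, so the decomposition is dependency-preserving.

none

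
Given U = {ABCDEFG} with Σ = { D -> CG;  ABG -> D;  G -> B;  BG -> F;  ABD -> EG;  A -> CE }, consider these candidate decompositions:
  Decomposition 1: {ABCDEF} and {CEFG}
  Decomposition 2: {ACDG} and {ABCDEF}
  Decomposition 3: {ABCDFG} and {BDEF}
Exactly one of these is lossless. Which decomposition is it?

Decomposition 2

Decomposition 1: common = {CEF}, closure = {CEF} → lossy.
Decomposition 2: common = {ACD}, closure = {ABCDEFG} → lossless.
Decomposition 3: common = {BDF}, closure = {BCDFG} → lossy.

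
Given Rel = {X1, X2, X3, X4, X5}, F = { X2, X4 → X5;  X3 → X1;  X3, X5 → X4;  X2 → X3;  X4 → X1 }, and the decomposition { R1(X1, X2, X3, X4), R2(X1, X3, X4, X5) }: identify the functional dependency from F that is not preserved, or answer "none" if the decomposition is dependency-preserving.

Check X2, X4 → X5: no single fragment contains all of {X2, X4, X5}, and the restricted closure of {X2, X4} across the fragments never reaches {X5}.
X3 → X1 is preserved.
X3, X5 → X4 is preserved.
X2 → X3 is preserved.
X4 → X1 is preserved.

X2, X4 → X5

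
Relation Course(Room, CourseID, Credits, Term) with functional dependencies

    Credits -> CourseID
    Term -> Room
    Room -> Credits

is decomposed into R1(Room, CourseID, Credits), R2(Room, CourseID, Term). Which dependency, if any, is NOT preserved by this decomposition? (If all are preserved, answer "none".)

Credits → CourseID lies within R1.
Term → Room lies within R2.
Room → Credits lies within R1.
Every dependency is enforceable on the fragments, so the decomposition is dependency-preserving.

none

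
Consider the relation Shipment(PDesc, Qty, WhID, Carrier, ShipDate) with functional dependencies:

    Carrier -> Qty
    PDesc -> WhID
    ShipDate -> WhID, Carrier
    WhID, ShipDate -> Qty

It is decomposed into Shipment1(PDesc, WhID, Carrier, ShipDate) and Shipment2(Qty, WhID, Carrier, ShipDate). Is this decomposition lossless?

Yes

Common attributes: Shipment1 ∩ Shipment2 = {WhID, Carrier, ShipDate}.
Closure of {WhID, Carrier, ShipDate}: Carrier → Qty applies, adding Qty. So (WhID, Carrier, ShipDate)⁺ = {Qty, WhID, Carrier, ShipDate}.
This closure contains every attribute of Shipment2, so Shipment1 ∩ Shipment2 → Shipment2. The join is lossless.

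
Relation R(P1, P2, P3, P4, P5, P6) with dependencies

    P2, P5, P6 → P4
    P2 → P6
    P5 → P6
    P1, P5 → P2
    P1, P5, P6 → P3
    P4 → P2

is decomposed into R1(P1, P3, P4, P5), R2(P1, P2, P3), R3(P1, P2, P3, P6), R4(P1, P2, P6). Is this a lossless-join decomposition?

Chase test. Columns are P1, P2, P3, P4, P5, P6; row i has aⱼ where attribute j ∈ Ri, else bᵢⱼ.
Initial tableau (one row per fragment):
  row 1: a1 b12 a3 a4 a5 b16
  row 2: a1 a2 a3 b24 b25 b26
  row 3: a1 a2 a3 b34 b35 a6
  row 4: a1 a2 b43 b44 b45 a6
Rows 2 and 3 agree on P2; apply P2→P6 and equate their P6 entries.
No row becomes fully distinguished — the join is lossy.

No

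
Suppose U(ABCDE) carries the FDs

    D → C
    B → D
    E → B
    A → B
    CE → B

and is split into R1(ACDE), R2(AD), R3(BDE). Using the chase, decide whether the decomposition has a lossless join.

Chase test. Columns are ABCDE; row i has aⱼ where attribute j ∈ Ri, else bᵢⱼ.
Initial tableau (one row per fragment):
  row 1: a1 b12 a3 a4 a5
  row 2: a1 b22 b23 a4 b25
  row 3: b31 a2 b33 a4 a5
Rows 1 and 2 agree on D; apply D→C and equate their C entries.
Rows 1 and 3 agree on D; apply D→C and equate their C entries.
Rows 1 and 3 agree on E; apply E→B and equate their B entries.
Rows 1 and 2 agree on A; apply A→B and equate their B entries.
Row 1 is now all distinguished symbols — the join is lossless.

Yes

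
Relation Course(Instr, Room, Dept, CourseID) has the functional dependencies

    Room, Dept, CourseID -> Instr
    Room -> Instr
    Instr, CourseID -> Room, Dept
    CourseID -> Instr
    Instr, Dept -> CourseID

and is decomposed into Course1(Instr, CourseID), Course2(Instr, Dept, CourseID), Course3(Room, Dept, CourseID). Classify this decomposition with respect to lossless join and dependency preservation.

Lossless test (chase): Rows 1 and 2 agree on Instr, CourseID; apply Instr, CourseID→Room, Dept and equate their Room, Dept entries. Rows 1 and 3 agree on CourseID; apply CourseID→Instr and equate their Instr entries. Rows 1 and 3 agree on Instr, CourseID; apply Instr, CourseID→Room, Dept and equate their Room, Dept entries. Row 1 is now all distinguished symbols — the join is lossless.
Dependency preservation: the restricted closure of {Room} across the fragments never reaches {Instr}, so Room → Instr cannot be enforced without a join — not preserved.

lossless but not dependency-preserving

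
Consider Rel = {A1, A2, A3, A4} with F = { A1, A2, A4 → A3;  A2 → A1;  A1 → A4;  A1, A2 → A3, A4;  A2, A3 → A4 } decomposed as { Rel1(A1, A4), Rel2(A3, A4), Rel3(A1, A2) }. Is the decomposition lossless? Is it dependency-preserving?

lossy and not dependency-preserving

Lossless test (chase): Rows 1 and 3 agree on A1; apply A1→A4 and equate their A4 entries. No row becomes fully distinguished — the join is lossy.
Dependency preservation: the restricted closure of {A1, A2, A4} across the fragments never reaches {A3}, so A1, A2, A4 → A3 cannot be enforced without a join — not preserved.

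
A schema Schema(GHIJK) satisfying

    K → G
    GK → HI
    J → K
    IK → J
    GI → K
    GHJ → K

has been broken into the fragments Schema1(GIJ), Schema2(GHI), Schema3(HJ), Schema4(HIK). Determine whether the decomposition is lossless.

No

Chase test. Columns are GHIJK; row i has aⱼ where attribute j ∈ Schemai, else bᵢⱼ.
Initial tableau (one row per fragment):
  row 1: a1 b12 a3 a4 b15
  row 2: a1 a2 a3 b24 b25
  row 3: b31 a2 b33 a4 b35
  row 4: b41 a2 a3 b44 a5
Rows 1 and 3 agree on J; apply J→K and equate their K entries.
Rows 1 and 2 agree on GI; apply GI→K and equate their K entries.
Rows 1 and 3 agree on K; apply K→G and equate their G entries.
Rows 1 and 2 agree on GK; apply GK→HI and equate their HI entries.
Rows 1 and 3 agree on GK; apply GK→HI and equate their HI entries.
Rows 1 and 2 agree on IK; apply IK→J and equate their J entries.
No row becomes fully distinguished — the join is lossy.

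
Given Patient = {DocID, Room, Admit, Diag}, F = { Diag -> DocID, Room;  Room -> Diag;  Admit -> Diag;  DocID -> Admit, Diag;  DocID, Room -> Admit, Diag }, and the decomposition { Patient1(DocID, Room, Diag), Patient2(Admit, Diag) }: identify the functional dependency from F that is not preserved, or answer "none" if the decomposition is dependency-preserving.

Diag → DocID, Room lies within Patient1.
Room → Diag lies within Patient1.
Admit → Diag lies within Patient2.
DocID → Admit, Diag: restricted closure across fragments reaches Admit, Diag.
DocID, Room → Admit, Diag: restricted closure across fragments reaches Admit, Diag.
Every dependency is enforceable on the fragments, so the decomposition is dependency-preserving.

none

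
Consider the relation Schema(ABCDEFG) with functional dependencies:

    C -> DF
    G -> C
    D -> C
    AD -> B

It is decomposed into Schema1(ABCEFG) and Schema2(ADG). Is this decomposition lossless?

Common attributes: Schema1 ∩ Schema2 = {AG}.
Closure of {AG}: G → C applies, adding C; C → DF applies, adding DF; AD → B applies, adding B. So (AG)⁺ = {ABCDFG}.
This closure contains every attribute of Schema2, so Schema1 ∩ Schema2 → Schema2. The join is lossless.

Yes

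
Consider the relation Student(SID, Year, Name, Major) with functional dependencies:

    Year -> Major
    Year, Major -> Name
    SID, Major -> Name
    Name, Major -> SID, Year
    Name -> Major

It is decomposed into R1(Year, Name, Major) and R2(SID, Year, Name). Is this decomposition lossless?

Common attributes: R1 ∩ R2 = {Year, Name}.
Closure of {Year, Name}: Year → Major applies, adding Major; Name, Major → SID, Year applies, adding SID. So (Year, Name)⁺ = {SID, Year, Name, Major}.
This closure contains every attribute of R1, so R1 ∩ R2 → R1. The join is lossless.

Yes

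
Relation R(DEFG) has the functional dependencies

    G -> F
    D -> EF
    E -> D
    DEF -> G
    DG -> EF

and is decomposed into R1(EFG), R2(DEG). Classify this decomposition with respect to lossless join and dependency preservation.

lossless and dependency-preserving

Lossless test: (EG)⁺ = {DEFG}, which contains all of one fragment — lossless.
Dependency preservation: D → EF; DEF → G; DG → EF are not contained in any single fragment, but the restricted closure of each left-hand side across the fragments still reaches the right-hand side; the remaining FDs each lie inside some fragment. All dependencies are preserved.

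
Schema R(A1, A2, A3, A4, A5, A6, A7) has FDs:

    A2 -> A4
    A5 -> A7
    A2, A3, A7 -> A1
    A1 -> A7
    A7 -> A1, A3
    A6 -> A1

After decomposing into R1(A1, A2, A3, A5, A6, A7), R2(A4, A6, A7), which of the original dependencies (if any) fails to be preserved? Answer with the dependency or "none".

A2 -> A4

Check A2 → A4: no single fragment contains all of {A2, A4}, and the restricted closure of {A2} across the fragments never reaches {A4}.
A5 → A7 is preserved.
A2, A3, A7 → A1 is preserved.
A1 → A7 is preserved.
A7 → A1, A3 is preserved.
A6 → A1 is preserved.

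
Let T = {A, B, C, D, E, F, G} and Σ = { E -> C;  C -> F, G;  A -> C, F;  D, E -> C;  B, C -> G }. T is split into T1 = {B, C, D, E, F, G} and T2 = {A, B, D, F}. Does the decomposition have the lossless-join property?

No

Common attributes: T1 ∩ T2 = {B, D, F}.
No dependency enlarges {B, D, F}, so (B, D, F)⁺ = {B, D, F}.
The closure contains neither all of T1 = {B, C, D, E, F, G} nor all of T2 = {A, B, D, F}, so the common attributes are not a superkey of either fragment. The join is lossy.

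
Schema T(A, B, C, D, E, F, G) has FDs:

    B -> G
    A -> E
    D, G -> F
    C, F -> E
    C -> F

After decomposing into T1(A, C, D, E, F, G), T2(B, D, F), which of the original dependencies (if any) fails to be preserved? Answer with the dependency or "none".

B -> G

Check B → G: no single fragment contains all of {B, G}, and the restricted closure of {B} across the fragments never reaches {G}.
A → E is preserved.
D, G → F is preserved.
C, F → E is preserved.
C → F is preserved.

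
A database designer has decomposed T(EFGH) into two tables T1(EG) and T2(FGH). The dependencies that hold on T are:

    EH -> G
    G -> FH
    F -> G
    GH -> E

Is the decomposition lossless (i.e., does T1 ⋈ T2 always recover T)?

Common attributes: T1 ∩ T2 = {G}.
Closure of {G}: G → FH applies, adding FH; GH → E applies, adding E. So (G)⁺ = {EFGH}.
This closure contains every attribute of T1, so T1 ∩ T2 → T1. The join is lossless.

Yes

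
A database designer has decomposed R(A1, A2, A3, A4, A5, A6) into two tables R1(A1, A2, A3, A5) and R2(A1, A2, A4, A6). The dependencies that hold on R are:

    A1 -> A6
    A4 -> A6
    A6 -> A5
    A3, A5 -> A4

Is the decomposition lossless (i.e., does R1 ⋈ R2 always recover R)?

Common attributes: R1 ∩ R2 = {A1, A2}.
Closure of {A1, A2}: A1 → A6 applies, adding A6; A6 → A5 applies, adding A5. So (A1, A2)⁺ = {A1, A2, A5, A6}.
The closure contains neither all of R1 = {A1, A2, A3, A5} nor all of R2 = {A1, A2, A4, A6}, so the common attributes are not a superkey of either fragment. The join is lossy.

No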